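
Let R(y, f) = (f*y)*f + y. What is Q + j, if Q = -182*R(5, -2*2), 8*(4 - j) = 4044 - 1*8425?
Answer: -119347/8 ≈ -14918.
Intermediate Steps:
R(y, f) = y + y*f² (R(y, f) = y*f² + y = y + y*f²)
j = 4413/8 (j = 4 - (4044 - 1*8425)/8 = 4 - (4044 - 8425)/8 = 4 - ⅛*(-4381) = 4 + 4381/8 = 4413/8 ≈ 551.63)
Q = -15470 (Q = -910*(1 + (-2*2)²) = -910*(1 + (-4)²) = -910*(1 + 16) = -910*17 = -182*85 = -15470)
Q + j = -15470 + 4413/8 = -119347/8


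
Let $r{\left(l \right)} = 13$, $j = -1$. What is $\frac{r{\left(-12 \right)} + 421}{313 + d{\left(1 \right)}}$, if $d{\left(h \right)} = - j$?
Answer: $\frac{217}{157} \approx 1.3822$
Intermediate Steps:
$d{\left(h \right)} = 1$ ($d{\left(h \right)} = \left(-1\right) \left(-1\right) = 1$)
$\frac{r{\left(-12 \right)} + 421}{313 + d{\left(1 \right)}} = \frac{13 + 421}{313 + 1} = \frac{434}{314} = 434 \cdot \frac{1}{314} = \frac{217}{157}$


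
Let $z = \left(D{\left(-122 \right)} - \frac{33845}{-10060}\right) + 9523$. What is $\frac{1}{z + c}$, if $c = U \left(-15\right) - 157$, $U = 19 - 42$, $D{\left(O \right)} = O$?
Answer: $\frac{2012}{19299837} \approx 0.00010425$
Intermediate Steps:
$U = -23$ ($U = 19 - 42 = -23$)
$z = \frac{18921581}{2012}$ ($z = \left(-122 - \frac{33845}{-10060}\right) + 9523 = \left(-122 - - \frac{6769}{2012}\right) + 9523 = \left(-122 + \frac{6769}{2012}\right) + 9523 = - \frac{238695}{2012} + 9523 = \frac{18921581}{2012} \approx 9404.4$)
$c = 188$ ($c = \left(-23\right) \left(-15\right) - 157 = 345 - 157 = 188$)
$\frac{1}{z + c} = \frac{1}{\frac{18921581}{2012} + 188} = \frac{1}{\frac{19299837}{2012}} = \frac{2012}{19299837}$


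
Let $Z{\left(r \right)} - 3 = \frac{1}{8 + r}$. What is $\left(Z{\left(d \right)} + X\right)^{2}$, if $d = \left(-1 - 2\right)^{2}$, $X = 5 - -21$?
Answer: $\frac{244036}{289} \approx 844.42$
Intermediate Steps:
$X = 26$ ($X = 5 + 21 = 26$)
$d = 9$ ($d = \left(-3\right)^{2} = 9$)
$Z{\left(r \right)} = 3 + \frac{1}{8 + r}$
$\left(Z{\left(d \right)} + X\right)^{2} = \left(\frac{25 + 3 \cdot 9}{8 + 9} + 26\right)^{2} = \left(\frac{25 + 27}{17} + 26\right)^{2} = \left(\frac{1}{17} \cdot 52 + 26\right)^{2} = \left(\frac{52}{17} + 26\right)^{2} = \left(\frac{494}{17}\right)^{2} = \frac{244036}{289}$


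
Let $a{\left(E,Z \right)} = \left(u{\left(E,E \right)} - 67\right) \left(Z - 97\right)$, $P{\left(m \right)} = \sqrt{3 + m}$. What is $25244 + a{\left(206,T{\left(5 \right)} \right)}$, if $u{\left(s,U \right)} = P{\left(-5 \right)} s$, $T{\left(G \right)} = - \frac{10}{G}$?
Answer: $31877 - 20394 i \sqrt{2} \approx 31877.0 - 28841.0 i$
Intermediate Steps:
$u{\left(s,U \right)} = i s \sqrt{2}$ ($u{\left(s,U \right)} = \sqrt{3 - 5} s = \sqrt{-2} s = i \sqrt{2} s = i s \sqrt{2}$)
$a{\left(E,Z \right)} = \left(-97 + Z\right) \left(-67 + i E \sqrt{2}\right)$ ($a{\left(E,Z \right)} = \left(i E \sqrt{2} - 67\right) \left(Z - 97\right) = \left(-67 + i E \sqrt{2}\right) \left(-97 + Z\right) = \left(-97 + Z\right) \left(-67 + i E \sqrt{2}\right)$)
$25244 + a{\left(206,T{\left(5 \right)} \right)} = 25244 + \left(6499 - 67 \left(- \frac{10}{5}\right) - 97 i 206 \sqrt{2} + i 206 \left(- \frac{10}{5}\right) \sqrt{2}\right) = 25244 + \left(6499 - 67 \left(\left(-10\right) \frac{1}{5}\right) - 19982 i \sqrt{2} + i 206 \left(\left(-10\right) \frac{1}{5}\right) \sqrt{2}\right) = 25244 + \left(6499 - -134 - 19982 i \sqrt{2} + i 206 \left(-2\right) \sqrt{2}\right) = 25244 + \left(6499 + 134 - 19982 i \sqrt{2} - 412 i \sqrt{2}\right) = 25244 + \left(6633 - 20394 i \sqrt{2}\right) = 31877 - 20394 i \sqrt{2}$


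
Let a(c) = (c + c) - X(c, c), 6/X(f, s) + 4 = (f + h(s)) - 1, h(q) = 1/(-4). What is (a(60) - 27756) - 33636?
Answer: -4472864/73 ≈ -61272.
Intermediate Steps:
h(q) = -¼
X(f, s) = 6/(-21/4 + f) (X(f, s) = 6/(-4 + ((f - ¼) - 1)) = 6/(-4 + ((-¼ + f) - 1)) = 6/(-4 + (-5/4 + f)) = 6/(-21/4 + f))
a(c) = -24/(-21 + 4*c) + 2*c (a(c) = (c + c) - 24/(-21 + 4*c) = 2*c - 24/(-21 + 4*c) = -24/(-21 + 4*c) + 2*c)
(a(60) - 27756) - 33636 = (2*(-12 + 60*(-21 + 4*60))/(-21 + 4*60) - 27756) - 33636 = (2*(-12 + 60*(-21 + 240))/(-21 + 240) - 27756) - 33636 = (2*(-12 + 60*219)/219 - 27756) - 33636 = (2*(1/219)*(-12 + 13140) - 27756) - 33636 = (2*(1/219)*13128 - 27756) - 33636 = (8752/73 - 27756) - 33636 = -2017436/73 - 33636 = -4472864/73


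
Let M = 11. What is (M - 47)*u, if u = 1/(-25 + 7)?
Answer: 2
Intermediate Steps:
u = -1/18 (u = 1/(-18) = -1/18 ≈ -0.055556)
(M - 47)*u = (11 - 47)*(-1/18) = -36*(-1/18) = 2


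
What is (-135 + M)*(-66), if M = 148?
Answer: -858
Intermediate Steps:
(-135 + M)*(-66) = (-135 + 148)*(-66) = 13*(-66) = -858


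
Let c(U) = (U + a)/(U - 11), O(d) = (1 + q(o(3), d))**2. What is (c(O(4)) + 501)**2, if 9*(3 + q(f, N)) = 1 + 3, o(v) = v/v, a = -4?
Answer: 121328912329/483025 ≈ 2.5119e+5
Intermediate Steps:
o(v) = 1
q(f, N) = -23/9 (q(f, N) = -3 + (1 + 3)/9 = -3 + (1/9)*4 = -3 + 4/9 = -23/9)
O(d) = 196/81 (O(d) = (1 - 23/9)**2 = (-14/9)**2 = 196/81)
c(U) = (-4 + U)/(-11 + U) (c(U) = (U - 4)/(U - 11) = (-4 + U)/(-11 + U))
(c(O(4)) + 501)**2 = ((-4 + 196/81)/(-11 + 196/81) + 501)**2 = (-128/81/(-695/81) + 501)**2 = (-81/695*(-128/81) + 501)**2 = (128/695 + 501)**2 = (348323/695)**2 = 121328912329/483025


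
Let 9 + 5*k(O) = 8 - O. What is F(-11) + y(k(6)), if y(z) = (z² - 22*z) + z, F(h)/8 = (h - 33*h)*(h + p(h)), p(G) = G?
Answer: -1548016/25 ≈ -61921.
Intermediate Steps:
k(O) = -⅕ - O/5 (k(O) = -9/5 + (8 - O)/5 = -9/5 + (8/5 - O/5) = -⅕ - O/5)
F(h) = -512*h² (F(h) = 8*((h - 33*h)*(h + h)) = 8*((-32*h)*(2*h)) = 8*(-64*h²) = -512*h²)
y(z) = z² - 21*z
F(-11) + y(k(6)) = -512*(-11)² + (-⅕ - ⅕*6)*(-21 + (-⅕ - ⅕*6)) = -512*121 + (-⅕ - 6/5)*(-21 + (-⅕ - 6/5)) = -61952 - 7*(-21 - 7/5)/5 = -61952 - 7/5*(-112/5) = -61952 + 784/25 = -1548016/25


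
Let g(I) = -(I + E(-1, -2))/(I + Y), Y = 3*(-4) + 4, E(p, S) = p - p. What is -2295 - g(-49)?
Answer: -130766/57 ≈ -2294.1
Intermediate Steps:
E(p, S) = 0
Y = -8 (Y = -12 + 4 = -8)
g(I) = -I/(-8 + I) (g(I) = -(I + 0)/(I - 8) = -I/(-8 + I))
-2295 - g(-49) = -2295 - (-1)*(-49)/(-8 - 49) = -2295 - (-1)*(-49)/(-57) = -2295 - (-1)*(-49)*(-1)/57 = -2295 - 1*(-49/57) = -2295 + 49/57 = -130766/57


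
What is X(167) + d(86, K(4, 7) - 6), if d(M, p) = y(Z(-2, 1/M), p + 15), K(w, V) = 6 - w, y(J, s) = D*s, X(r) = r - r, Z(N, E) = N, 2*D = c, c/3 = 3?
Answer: 99/2 ≈ 49.500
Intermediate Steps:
c = 9 (c = 3*3 = 9)
D = 9/2 (D = (½)*9 = 9/2 ≈ 4.5000)
X(r) = 0
y(J, s) = 9*s/2
d(M, p) = 135/2 + 9*p/2 (d(M, p) = 9*(p + 15)/2 = 9*(15 + p)/2 = 135/2 + 9*p/2)
X(167) + d(86, K(4, 7) - 6) = 0 + (135/2 + 9*((6 - 1*4) - 6)/2) = 0 + (135/2 + 9*((6 - 4) - 6)/2) = 0 + (135/2 + 9*(2 - 6)/2) = 0 + (135/2 + (9/2)*(-4)) = 0 + (135/2 - 18) = 0 + 99/2 = 99/2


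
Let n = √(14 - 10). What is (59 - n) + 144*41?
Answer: 5961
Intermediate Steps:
n = 2 (n = √4 = 2)
(59 - n) + 144*41 = (59 - 1*2) + 144*41 = (59 - 2) + 5904 = 57 + 5904 = 5961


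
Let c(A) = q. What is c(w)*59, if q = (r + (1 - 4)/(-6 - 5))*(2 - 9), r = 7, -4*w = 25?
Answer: -33040/11 ≈ -3003.6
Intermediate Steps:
w = -25/4 (w = -¼*25 = -25/4 ≈ -6.2500)
q = -560/11 (q = (7 + (1 - 4)/(-6 - 5))*(2 - 9) = (7 - 3/(-11))*(-7) = (7 - 3*(-1/11))*(-7) = (7 + 3/11)*(-7) = (80/11)*(-7) = -560/11 ≈ -50.909)
c(A) = -560/11
c(w)*59 = -560/11*59 = -33040/11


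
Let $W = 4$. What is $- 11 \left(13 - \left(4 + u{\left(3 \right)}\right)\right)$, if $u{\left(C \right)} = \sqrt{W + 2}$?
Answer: $-99 + 11 \sqrt{6} \approx -72.056$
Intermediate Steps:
$u{\left(C \right)} = \sqrt{6}$ ($u{\left(C \right)} = \sqrt{4 + 2} = \sqrt{6}$)
$- 11 \left(13 - \left(4 + u{\left(3 \right)}\right)\right) = - 11 \left(13 - \left(4 + \sqrt{6}\right)\right) = - 11 \left(9 - \sqrt{6}\right) = -99 + 11 \sqrt{6}$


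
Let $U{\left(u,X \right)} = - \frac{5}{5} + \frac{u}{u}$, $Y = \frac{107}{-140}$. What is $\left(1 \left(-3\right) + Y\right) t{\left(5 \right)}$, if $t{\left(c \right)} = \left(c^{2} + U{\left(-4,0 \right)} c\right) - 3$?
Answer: $- \frac{5797}{70} \approx -82.814$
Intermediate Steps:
$Y = - \frac{107}{140}$ ($Y = 107 \left(- \frac{1}{140}\right) = - \frac{107}{140} \approx -0.76429$)
$U{\left(u,X \right)} = 0$ ($U{\left(u,X \right)} = \left(-5\right) \frac{1}{5} + 1 = -1 + 1 = 0$)
$t{\left(c \right)} = -3 + c^{2}$ ($t{\left(c \right)} = \left(c^{2} + 0 c\right) - 3 = \left(c^{2} + 0\right) - 3 = c^{2} - 3 = -3 + c^{2}$)
$\left(1 \left(-3\right) + Y\right) t{\left(5 \right)} = \left(1 \left(-3\right) - \frac{107}{140}\right) \left(-3 + 5^{2}\right) = \left(-3 - \frac{107}{140}\right) \left(-3 + 25\right) = \left(- \frac{527}{140}\right) 22 = - \frac{5797}{70}$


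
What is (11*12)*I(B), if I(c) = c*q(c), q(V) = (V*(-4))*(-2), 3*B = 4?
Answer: 5632/3 ≈ 1877.3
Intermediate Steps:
B = 4/3 (B = (⅓)*4 = 4/3 ≈ 1.3333)
q(V) = 8*V (q(V) = -4*V*(-2) = 8*V)
I(c) = 8*c² (I(c) = c*(8*c) = 8*c²)
(11*12)*I(B) = (11*12)*(8*(4/3)²) = 132*(8*(16/9)) = 132*(128/9) = 5632/3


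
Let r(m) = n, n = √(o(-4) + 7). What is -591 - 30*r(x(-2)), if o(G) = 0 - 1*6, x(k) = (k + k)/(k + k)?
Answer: -621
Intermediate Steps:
x(k) = 1 (x(k) = (2*k)/((2*k)) = (2*k)*(1/(2*k)) = 1)
o(G) = -6 (o(G) = 0 - 6 = -6)
n = 1 (n = √(-6 + 7) = √1 = 1)
r(m) = 1
-591 - 30*r(x(-2)) = -591 - 30 = -621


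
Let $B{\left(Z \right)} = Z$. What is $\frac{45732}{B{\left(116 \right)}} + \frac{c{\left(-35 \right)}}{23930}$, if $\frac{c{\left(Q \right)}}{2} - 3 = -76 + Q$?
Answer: $\frac{136792713}{346985} \approx 394.23$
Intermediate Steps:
$c{\left(Q \right)} = -146 + 2 Q$ ($c{\left(Q \right)} = 6 + 2 \left(-76 + Q\right) = 6 + \left(-152 + 2 Q\right) = -146 + 2 Q$)
$\frac{45732}{B{\left(116 \right)}} + \frac{c{\left(-35 \right)}}{23930} = \frac{45732}{116} + \frac{-146 + 2 \left(-35\right)}{23930} = 45732 \cdot \frac{1}{116} + \left(-146 - 70\right) \frac{1}{23930} = \frac{11433}{29} - \frac{108}{11965} = \frac{136792713}{346985}$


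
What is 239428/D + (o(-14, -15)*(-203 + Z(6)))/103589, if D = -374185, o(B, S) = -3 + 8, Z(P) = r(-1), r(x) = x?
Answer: -3597682256/5537349995 ≈ -0.64971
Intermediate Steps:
Z(P) = -1
o(B, S) = 5
239428/D + (o(-14, -15)*(-203 + Z(6)))/103589 = 239428/(-374185) + (5*(-203 - 1))/103589 = 239428*(-1/374185) + (5*(-204))*(1/103589) = -34204/53455 - 1020*1/103589 = -34204/53455 - 1020/103589 = -3597682256/5537349995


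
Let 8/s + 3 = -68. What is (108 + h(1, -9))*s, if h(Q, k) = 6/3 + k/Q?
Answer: -808/71 ≈ -11.380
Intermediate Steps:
s = -8/71 (s = 8/(-3 - 68) = 8/(-71) = 8*(-1/71) = -8/71 ≈ -0.11268)
h(Q, k) = 2 + k/Q (h(Q, k) = 6*(⅓) + k/Q = 2 + k/Q)
(108 + h(1, -9))*s = (108 + (2 - 9/1))*(-8/71) = (108 + (2 - 9*1))*(-8/71) = (108 + (2 - 9))*(-8/71) = (108 - 7)*(-8/71) = 101*(-8/71) = -808/71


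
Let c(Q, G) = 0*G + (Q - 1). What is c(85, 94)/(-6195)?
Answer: -4/295 ≈ -0.013559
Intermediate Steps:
c(Q, G) = -1 + Q (c(Q, G) = 0 + (-1 + Q) = -1 + Q)
c(85, 94)/(-6195) = (-1 + 85)/(-6195) = 84*(-1/6195) = -4/295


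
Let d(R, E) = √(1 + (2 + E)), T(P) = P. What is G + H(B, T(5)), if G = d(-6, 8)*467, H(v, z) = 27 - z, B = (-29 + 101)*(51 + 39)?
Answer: 22 + 467*√11 ≈ 1570.9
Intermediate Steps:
B = 6480 (B = 72*90 = 6480)
d(R, E) = √(3 + E)
G = 467*√11 (G = √(3 + 8)*467 = √11*467 = 467*√11 ≈ 1548.9)
G + H(B, T(5)) = 467*√11 + (27 - 1*5) = 467*√11 + (27 - 5) = 467*√11 + 22 = 22 + 467*√11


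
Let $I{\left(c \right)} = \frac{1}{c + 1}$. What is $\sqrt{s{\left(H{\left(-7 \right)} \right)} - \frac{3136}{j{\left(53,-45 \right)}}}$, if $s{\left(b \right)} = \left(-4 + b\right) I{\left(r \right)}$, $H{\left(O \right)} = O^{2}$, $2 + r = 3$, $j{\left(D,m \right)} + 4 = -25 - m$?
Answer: $\frac{i \sqrt{694}}{2} \approx 13.172 i$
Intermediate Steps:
$j{\left(D,m \right)} = -29 - m$ ($j{\left(D,m \right)} = -4 - \left(25 + m\right) = -29 - m$)
$r = 1$ ($r = -2 + 3 = 1$)
$I{\left(c \right)} = \frac{1}{1 + c}$
$s{\left(b \right)} = -2 + \frac{b}{2}$ ($s{\left(b \right)} = \frac{-4 + b}{1 + 1} = \frac{-4 + b}{2} = \left(-4 + b\right) \frac{1}{2} = -2 + \frac{b}{2}$)
$\sqrt{s{\left(H{\left(-7 \right)} \right)} - \frac{3136}{j{\left(53,-45 \right)}}} = \sqrt{\left(-2 + \frac{\left(-7\right)^{2}}{2}\right) - \frac{3136}{-29 - -45}} = \sqrt{\left(-2 + \frac{1}{2} \cdot 49\right) - \frac{3136}{-29 + 45}} = \sqrt{\left(-2 + \frac{49}{2}\right) - \frac{3136}{16}} = \sqrt{\frac{45}{2} - 196} = \sqrt{- \frac{347}{2}} = \frac{i \sqrt{694}}{2}$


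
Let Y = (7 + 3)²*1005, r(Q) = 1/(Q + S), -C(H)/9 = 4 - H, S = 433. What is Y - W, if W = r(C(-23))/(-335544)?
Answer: 6407212680001/63753360 ≈ 1.0050e+5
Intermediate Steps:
C(H) = -36 + 9*H (C(H) = -9*(4 - H) = -36 + 9*H)
r(Q) = 1/(433 + Q) (r(Q) = 1/(Q + 433) = 1/(433 + Q))
W = -1/63753360 (W = 1/((433 + (-36 + 9*(-23)))*(-335544)) = -1/335544/(433 + (-36 - 207)) = -1/335544/(433 - 243) = -1/335544/190 = (1/190)*(-1/335544) = -1/63753360 ≈ -1.5685e-8)
Y = 100500 (Y = 10²*1005 = 100*1005 = 100500)
Y - W = 100500 - 1*(-1/63753360) = 100500 + 1/63753360 = 6407212680001/63753360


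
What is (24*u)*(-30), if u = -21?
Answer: 15120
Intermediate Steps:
(24*u)*(-30) = (24*(-21))*(-30) = -504*(-30) = 15120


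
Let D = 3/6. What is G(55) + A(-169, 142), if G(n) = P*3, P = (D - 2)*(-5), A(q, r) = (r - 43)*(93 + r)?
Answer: 46575/2 ≈ 23288.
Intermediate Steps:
D = ½ (D = 3*(⅙) = ½ ≈ 0.50000)
A(q, r) = (-43 + r)*(93 + r)
P = 15/2 (P = (½ - 2)*(-5) = -3/2*(-5) = 15/2 ≈ 7.5000)
G(n) = 45/2 (G(n) = (15/2)*3 = 45/2)
G(55) + A(-169, 142) = 45/2 + (-3999 + 142² + 50*142) = 45/2 + (-3999 + 20164 + 7100) = 45/2 + 23265 = 46575/2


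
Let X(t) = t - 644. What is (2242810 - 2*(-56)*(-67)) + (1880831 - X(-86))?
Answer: 4116867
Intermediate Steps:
X(t) = -644 + t
(2242810 - 2*(-56)*(-67)) + (1880831 - X(-86)) = (2242810 - 2*(-56)*(-67)) + (1880831 - (-644 - 86)) = (2242810 + 112*(-67)) + (1880831 - 1*(-730)) = (2242810 - 7504) + (1880831 + 730) = 2235306 + 1881561 = 4116867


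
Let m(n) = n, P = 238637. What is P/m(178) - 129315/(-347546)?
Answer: 20740088218/15465797 ≈ 1341.0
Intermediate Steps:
P/m(178) - 129315/(-347546) = 238637/178 - 129315/(-347546) = 238637*(1/178) - 129315*(-1/347546) = 238637/178 + 129315/347546 = 20740088218/15465797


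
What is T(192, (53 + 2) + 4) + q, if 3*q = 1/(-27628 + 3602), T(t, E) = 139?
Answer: 10018841/72078 ≈ 139.00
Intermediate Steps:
q = -1/72078 (q = 1/(3*(-27628 + 3602)) = (1/3)/(-24026) = (1/3)*(-1/24026) = -1/72078 ≈ -1.3874e-5)
T(192, (53 + 2) + 4) + q = 139 - 1/72078 = 10018841/72078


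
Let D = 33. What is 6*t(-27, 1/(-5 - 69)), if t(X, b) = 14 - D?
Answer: -114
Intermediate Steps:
t(X, b) = -19 (t(X, b) = 14 - 1*33 = 14 - 33 = -19)
6*t(-27, 1/(-5 - 69)) = 6*(-19) = -114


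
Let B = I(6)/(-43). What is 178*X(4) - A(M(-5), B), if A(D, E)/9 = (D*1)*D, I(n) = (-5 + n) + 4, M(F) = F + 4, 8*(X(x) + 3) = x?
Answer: -454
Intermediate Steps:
X(x) = -3 + x/8
M(F) = 4 + F
I(n) = -1 + n
B = -5/43 (B = (-1 + 6)/(-43) = 5*(-1/43) = -5/43 ≈ -0.11628)
A(D, E) = 9*D² (A(D, E) = 9*((D*1)*D) = 9*(D*D) = 9*D²)
178*X(4) - A(M(-5), B) = 178*(-3 + (⅛)*4) - 9*(4 - 5)² = 178*(-3 + ½) - 9*(-1)² = 178*(-5/2) - 9 = -445 - 1*9 = -445 - 9 = -454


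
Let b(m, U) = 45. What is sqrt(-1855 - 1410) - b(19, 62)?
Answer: -45 + I*sqrt(3265) ≈ -45.0 + 57.14*I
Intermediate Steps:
sqrt(-1855 - 1410) - b(19, 62) = sqrt(-1855 - 1410) - 1*45 = sqrt(-3265) - 45 = I*sqrt(3265) - 45 = -45 + I*sqrt(3265)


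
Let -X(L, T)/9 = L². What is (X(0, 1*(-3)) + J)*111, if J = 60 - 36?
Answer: 2664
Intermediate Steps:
J = 24
X(L, T) = -9*L²
(X(0, 1*(-3)) + J)*111 = (-9*0² + 24)*111 = (-9*0 + 24)*111 = (0 + 24)*111 = 24*111 = 2664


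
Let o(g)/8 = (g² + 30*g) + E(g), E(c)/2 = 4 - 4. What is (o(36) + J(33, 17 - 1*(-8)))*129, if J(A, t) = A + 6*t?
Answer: 2475639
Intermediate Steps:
E(c) = 0 (E(c) = 2*(4 - 4) = 2*0 = 0)
o(g) = 8*g² + 240*g (o(g) = 8*((g² + 30*g) + 0) = 8*(g² + 30*g) = 8*g² + 240*g)
(o(36) + J(33, 17 - 1*(-8)))*129 = (8*36*(30 + 36) + (33 + 6*(17 - 1*(-8))))*129 = (8*36*66 + (33 + 6*(17 + 8)))*129 = (19008 + (33 + 6*25))*129 = (19008 + (33 + 150))*129 = (19008 + 183)*129 = 19191*129 = 2475639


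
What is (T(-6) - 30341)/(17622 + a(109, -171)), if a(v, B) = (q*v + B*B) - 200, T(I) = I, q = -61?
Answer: -30347/40014 ≈ -0.75841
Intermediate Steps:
a(v, B) = -200 + B² - 61*v (a(v, B) = (-61*v + B*B) - 200 = (-61*v + B²) - 200 = (B² - 61*v) - 200 = -200 + B² - 61*v)
(T(-6) - 30341)/(17622 + a(109, -171)) = (-6 - 30341)/(17622 + (-200 + (-171)² - 61*109)) = -30347/(17622 + (-200 + 29241 - 6649)) = -30347/(17622 + 22392) = -30347/40014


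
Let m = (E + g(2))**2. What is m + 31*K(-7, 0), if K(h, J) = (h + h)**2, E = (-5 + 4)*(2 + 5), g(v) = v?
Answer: 6101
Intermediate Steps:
E = -7 (E = -1*7 = -7)
K(h, J) = 4*h**2 (K(h, J) = (2*h)**2 = 4*h**2)
m = 25 (m = (-7 + 2)**2 = (-5)**2 = 25)
m + 31*K(-7, 0) = 25 + 31*(4*(-7)**2) = 25 + 31*(4*49) = 25 + 31*196 = 25 + 6076 = 6101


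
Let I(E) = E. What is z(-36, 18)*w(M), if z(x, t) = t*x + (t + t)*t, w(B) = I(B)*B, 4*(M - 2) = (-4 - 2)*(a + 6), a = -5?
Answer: 0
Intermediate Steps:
M = 1/2 (M = 2 + ((-4 - 2)*(-5 + 6))/4 = 2 + (-6*1)/4 = 2 + (1/4)*(-6) = 2 - 3/2 = 1/2 ≈ 0.50000)
w(B) = B**2 (w(B) = B*B = B**2)
z(x, t) = 2*t**2 + t*x (z(x, t) = t*x + (2*t)*t = t*x + 2*t**2 = 2*t**2 + t*x)
z(-36, 18)*w(M) = (18*(-36 + 2*18))*(1/2)**2 = (18*(-36 + 36))*(1/4) = (18*0)*(1/4) = 0*(1/4) = 0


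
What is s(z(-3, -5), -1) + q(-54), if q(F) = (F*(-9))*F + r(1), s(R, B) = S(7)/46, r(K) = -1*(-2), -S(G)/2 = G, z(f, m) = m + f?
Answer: -603573/23 ≈ -26242.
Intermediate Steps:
z(f, m) = f + m
S(G) = -2*G
r(K) = 2
s(R, B) = -7/23 (s(R, B) = -2*7/46 = -14*1/46 = -7/23)
q(F) = 2 - 9*F² (q(F) = (F*(-9))*F + 2 = (-9*F)*F + 2 = -9*F² + 2 = 2 - 9*F²)
s(z(-3, -5), -1) + q(-54) = -7/23 + (2 - 9*(-54)²) = -7/23 + (2 - 9*2916) = -7/23 + (2 - 26244) = -7/23 - 26242 = -603573/23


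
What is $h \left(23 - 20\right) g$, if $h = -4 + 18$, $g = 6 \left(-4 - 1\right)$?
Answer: $-1260$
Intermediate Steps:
$g = -30$ ($g = 6 \left(-5\right) = -30$)
$h = 14$
$h \left(23 - 20\right) g = 14 \left(23 - 20\right) \left(-30\right) = 14 \cdot 3 \left(-30\right) = 42 \left(-30\right) = -1260$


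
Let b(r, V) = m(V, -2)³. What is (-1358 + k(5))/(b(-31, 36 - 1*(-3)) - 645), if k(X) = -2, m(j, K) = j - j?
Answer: 272/129 ≈ 2.1085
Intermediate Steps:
m(j, K) = 0
b(r, V) = 0 (b(r, V) = 0³ = 0)
(-1358 + k(5))/(b(-31, 36 - 1*(-3)) - 645) = (-1358 - 2)/(0 - 645) = -1360/(-645) = -1360*(-1/645) = 272/129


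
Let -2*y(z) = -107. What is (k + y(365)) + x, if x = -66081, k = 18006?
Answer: -96043/2 ≈ -48022.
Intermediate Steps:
y(z) = 107/2 (y(z) = -1/2*(-107) = 107/2)
(k + y(365)) + x = (18006 + 107/2) - 66081 = 36119/2 - 66081 = -96043/2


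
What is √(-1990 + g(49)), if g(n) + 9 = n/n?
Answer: 3*I*√222 ≈ 44.699*I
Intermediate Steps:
g(n) = -8 (g(n) = -9 + n/n = -9 + 1 = -8)
√(-1990 + g(49)) = √(-1990 - 8) = √(-1998) = 3*I*√222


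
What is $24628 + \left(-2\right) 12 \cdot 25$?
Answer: $24028$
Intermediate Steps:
$24628 + \left(-2\right) 12 \cdot 25 = 24628 - 600 = 24028$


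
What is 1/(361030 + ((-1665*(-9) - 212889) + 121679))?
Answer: 1/284805 ≈ 3.5112e-6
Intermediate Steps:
1/(361030 + ((-1665*(-9) - 212889) + 121679)) = 1/(361030 + ((14985 - 212889) + 121679)) = 1/(361030 + (-197904 + 121679)) = 1/(361030 - 76225) = 1/284805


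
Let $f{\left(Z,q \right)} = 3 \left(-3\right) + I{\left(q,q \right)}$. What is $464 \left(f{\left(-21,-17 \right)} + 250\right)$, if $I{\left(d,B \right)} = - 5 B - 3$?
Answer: $149872$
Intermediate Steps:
$I{\left(d,B \right)} = -3 - 5 B$
$f{\left(Z,q \right)} = -12 - 5 q$ ($f{\left(Z,q \right)} = 3 \left(-3\right) - \left(3 + 5 q\right) = -9 - \left(3 + 5 q\right) = -12 - 5 q$)
$464 \left(f{\left(-21,-17 \right)} + 250\right) = 464 \left(\left(-12 - -85\right) + 250\right) = 464 \left(\left(-12 + 85\right) + 250\right) = 464 \left(73 + 250\right) = 464 \cdot 323 = 149872$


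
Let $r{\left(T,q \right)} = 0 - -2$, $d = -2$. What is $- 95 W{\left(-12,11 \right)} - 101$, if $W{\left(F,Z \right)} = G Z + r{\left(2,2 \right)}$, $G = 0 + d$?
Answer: $1799$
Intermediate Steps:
$r{\left(T,q \right)} = 2$ ($r{\left(T,q \right)} = 0 + 2 = 2$)
$G = -2$ ($G = 0 - 2 = -2$)
$W{\left(F,Z \right)} = 2 - 2 Z$ ($W{\left(F,Z \right)} = - 2 Z + 2 = 2 - 2 Z$)
$- 95 W{\left(-12,11 \right)} - 101 = - 95 \left(2 - 22\right) - 101 = \left(-95\right) \left(-20\right) - 101 = 1900 - 101 = 1799$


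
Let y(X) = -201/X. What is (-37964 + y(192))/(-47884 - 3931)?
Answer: 2429763/3316160 ≈ 0.73270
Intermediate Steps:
(-37964 + y(192))/(-47884 - 3931) = (-37964 - 201/192)/(-47884 - 3931) = (-37964 - 201*1/192)/(-51815) = (-37964 - 67/64)*(-1/51815) = -2429763/64*(-1/51815) = 2429763/3316160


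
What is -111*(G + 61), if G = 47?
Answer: -11988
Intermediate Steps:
-111*(G + 61) = -111*(47 + 61) = -111*108 = -11988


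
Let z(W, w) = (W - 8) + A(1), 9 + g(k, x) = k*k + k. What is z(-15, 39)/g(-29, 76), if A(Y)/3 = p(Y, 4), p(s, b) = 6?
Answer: -5/803 ≈ -0.0062267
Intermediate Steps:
g(k, x) = -9 + k + k² (g(k, x) = -9 + (k*k + k) = -9 + (k² + k) = -9 + (k + k²) = -9 + k + k²)
A(Y) = 18 (A(Y) = 3*6 = 18)
z(W, w) = 10 + W (z(W, w) = (W - 8) + 18 = (-8 + W) + 18 = 10 + W)
z(-15, 39)/g(-29, 76) = (10 - 15)/(-9 - 29 + (-29)²) = -5/(-9 - 29 + 841) = -5/803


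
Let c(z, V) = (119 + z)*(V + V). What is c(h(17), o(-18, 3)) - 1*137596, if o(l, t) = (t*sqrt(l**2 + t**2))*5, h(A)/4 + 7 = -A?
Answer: -137596 + 2070*sqrt(37) ≈ -1.2500e+5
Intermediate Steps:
h(A) = -28 - 4*A (h(A) = -28 + 4*(-A) = -28 - 4*A)
o(l, t) = 5*t*sqrt(l**2 + t**2)
c(z, V) = 2*V*(119 + z) (c(z, V) = (119 + z)*(2*V) = 2*V*(119 + z))
c(h(17), o(-18, 3)) - 1*137596 = 2*(5*3*sqrt((-18)**2 + 3**2))*(119 + (-28 - 4*17)) - 1*137596 = 2*(5*3*sqrt(324 + 9))*(119 + (-28 - 68)) - 137596 = 2*(5*3*sqrt(333))*(119 - 96) - 137596 = 2*(5*3*(3*sqrt(37)))*23 - 137596 = 2*(45*sqrt(37))*23 - 137596 = 2070*sqrt(37) - 137596 = -137596 + 2070*sqrt(37)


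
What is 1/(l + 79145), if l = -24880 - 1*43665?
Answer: 1/10600 ≈ 9.4340e-5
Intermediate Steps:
l = -68545 (l = -24880 - 43665 = -68545)
1/(l + 79145) = 1/(-68545 + 79145) = 1/10600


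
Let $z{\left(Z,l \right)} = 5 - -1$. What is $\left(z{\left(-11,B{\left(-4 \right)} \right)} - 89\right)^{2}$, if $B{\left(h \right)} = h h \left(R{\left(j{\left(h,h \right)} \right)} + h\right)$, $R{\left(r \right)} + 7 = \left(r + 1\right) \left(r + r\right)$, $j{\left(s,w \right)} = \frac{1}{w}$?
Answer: $6889$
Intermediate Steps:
$R{\left(r \right)} = -7 + 2 r \left(1 + r\right)$ ($R{\left(r \right)} = -7 + \left(r + 1\right) \left(r + r\right) = -7 + \left(1 + r\right) 2 r = -7 + 2 r \left(1 + r\right)$)
$B{\left(h \right)} = h^{2} \left(-7 + h + \frac{2}{h} + \frac{2}{h^{2}}\right)$ ($B{\left(h \right)} = h h \left(\left(-7 + \frac{2}{h} + 2 \left(\frac{1}{h}\right)^{2}\right) + h\right) = h^{2} \left(\left(-7 + \frac{2}{h} + \frac{2}{h^{2}}\right) + h\right) = h^{2} \left(-7 + h + \frac{2}{h} + \frac{2}{h^{2}}\right)$)
$z{\left(Z,l \right)} = 6$ ($z{\left(Z,l \right)} = 5 + 1 = 6$)
$\left(z{\left(-11,B{\left(-4 \right)} \right)} - 89\right)^{2} = \left(6 - 89\right)^{2} = \left(-83\right)^{2} = 6889$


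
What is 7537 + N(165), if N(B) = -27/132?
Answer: 331619/44 ≈ 7536.8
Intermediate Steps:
N(B) = -9/44 (N(B) = -27*1/132 = -9/44)
7537 + N(165) = 7537 - 9/44 = 331619/44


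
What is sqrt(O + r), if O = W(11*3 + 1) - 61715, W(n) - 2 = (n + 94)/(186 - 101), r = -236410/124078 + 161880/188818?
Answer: 4*I*sqrt(955977516180417415026300245)/497848395835 ≈ 248.42*I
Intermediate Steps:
r = -6138179185/5857039951 (r = -236410*1/124078 + 161880*(1/188818) = -118205/62039 + 80940/94409 = -6138179185/5857039951 ≈ -1.0480)
W(n) = 264/85 + n/85 (W(n) = 2 + (n + 94)/(186 - 101) = 2 + (94 + n)/85 = 2 + (94 + n)*(1/85) = 2 + (94/85 + n/85) = 264/85 + n/85)
O = -5245477/85 (O = (264/85 + (11*3 + 1)/85) - 61715 = (264/85 + (33 + 1)/85) - 61715 = (264/85 + (1/85)*34) - 61715 = (264/85 + 2/5) - 61715 = 298/85 - 61715 = -5245477/85 ≈ -61712.)
sqrt(O + r) = sqrt(-5245477/85 - 6138179185/5857039951) = sqrt(-30723490096282352/497848395835) = 4*I*sqrt(955977516180417415026300245)/497848395835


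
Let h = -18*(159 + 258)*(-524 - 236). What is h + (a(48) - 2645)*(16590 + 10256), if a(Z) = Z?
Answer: -64014502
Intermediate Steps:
h = 5704560 (h = -7506*(-760) = -18*(-316920) = 5704560)
h + (a(48) - 2645)*(16590 + 10256) = 5704560 + (48 - 2645)*(16590 + 10256) = 5704560 - 2597*26846 = 5704560 - 69719062 = -64014502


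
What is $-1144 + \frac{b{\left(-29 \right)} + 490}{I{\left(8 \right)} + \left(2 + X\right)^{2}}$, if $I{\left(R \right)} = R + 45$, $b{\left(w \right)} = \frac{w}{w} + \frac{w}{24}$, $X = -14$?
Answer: $- \frac{5397077}{4728} \approx -1141.5$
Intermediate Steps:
$b{\left(w \right)} = 1 + \frac{w}{24}$ ($b{\left(w \right)} = 1 + w \frac{1}{24} = 1 + \frac{w}{24}$)
$I{\left(R \right)} = 45 + R$
$-1144 + \frac{b{\left(-29 \right)} + 490}{I{\left(8 \right)} + \left(2 + X\right)^{2}} = -1144 + \frac{\left(1 + \frac{1}{24} \left(-29\right)\right) + 490}{\left(45 + 8\right) + \left(2 - 14\right)^{2}} = -1144 + \frac{\left(1 - \frac{29}{24}\right) + 490}{53 + \left(-12\right)^{2}} = -1144 + \frac{- \frac{5}{24} + 490}{53 + 144} = -1144 + \frac{11755}{24 \cdot 197} = -1144 + \frac{11755}{24} \cdot \frac{1}{197} = -1144 + \frac{11755}{4728} = - \frac{5397077}{4728}$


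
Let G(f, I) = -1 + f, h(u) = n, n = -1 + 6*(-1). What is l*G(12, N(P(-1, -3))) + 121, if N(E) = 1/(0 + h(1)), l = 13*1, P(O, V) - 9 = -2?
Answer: 264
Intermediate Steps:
P(O, V) = 7 (P(O, V) = 9 - 2 = 7)
n = -7 (n = -1 - 6 = -7)
l = 13
h(u) = -7
N(E) = -⅐ (N(E) = 1/(0 - 7) = 1/(-7) = -⅐)
l*G(12, N(P(-1, -3))) + 121 = 13*(-1 + 12) + 121 = 13*11 + 121 = 143 + 121 = 264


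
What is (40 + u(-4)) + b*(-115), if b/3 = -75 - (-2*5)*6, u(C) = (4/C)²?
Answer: 5216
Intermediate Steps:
u(C) = 16/C²
b = -45 (b = 3*(-75 - (-2*5)*6) = 3*(-75 - (-10)*6) = 3*(-75 - 1*(-60)) = 3*(-75 + 60) = 3*(-15) = -45)
(40 + u(-4)) + b*(-115) = (40 + 16/(-4)²) - 45*(-115) = (40 + 16*(1/16)) + 5175 = (40 + 1) + 5175 = 41 + 5175 = 5216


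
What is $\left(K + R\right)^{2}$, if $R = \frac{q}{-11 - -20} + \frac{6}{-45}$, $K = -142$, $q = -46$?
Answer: $\frac{43903876}{2025} \approx 21681.0$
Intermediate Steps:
$R = - \frac{236}{45}$ ($R = - \frac{46}{-11 - -20} + \frac{6}{-45} = - \frac{46}{-11 + 20} + 6 \left(- \frac{1}{45}\right) = - \frac{46}{9} - \frac{2}{15} = - \frac{236}{45} \approx -5.2444$)
$\left(K + R\right)^{2} = \left(-142 - \frac{236}{45}\right)^{2} = \left(- \frac{6626}{45}\right)^{2} = \frac{43903876}{2025}$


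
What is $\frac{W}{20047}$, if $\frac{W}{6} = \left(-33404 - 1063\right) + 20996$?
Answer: $- \frac{80826}{20047} \approx -4.0318$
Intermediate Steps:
$W = -80826$ ($W = 6 \left(\left(-33404 - 1063\right) + 20996\right) = 6 \left(-34467 + 20996\right) = 6 \left(-13471\right) = -80826$)
$\frac{W}{20047} = - \frac{80826}{20047}$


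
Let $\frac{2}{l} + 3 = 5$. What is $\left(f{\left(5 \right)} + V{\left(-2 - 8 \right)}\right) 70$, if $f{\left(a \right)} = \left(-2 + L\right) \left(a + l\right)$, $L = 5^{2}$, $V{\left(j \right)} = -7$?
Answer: $9170$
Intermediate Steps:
$l = 1$ ($l = \frac{2}{-3 + 5} = \frac{2}{2} = 2 \cdot \frac{1}{2} = 1$)
$L = 25$
$f{\left(a \right)} = 23 + 23 a$ ($f{\left(a \right)} = \left(-2 + 25\right) \left(a + 1\right) = 23 \left(1 + a\right) = 23 + 23 a$)
$\left(f{\left(5 \right)} + V{\left(-2 - 8 \right)}\right) 70 = \left(\left(23 + 23 \cdot 5\right) - 7\right) 70 = \left(\left(23 + 115\right) - 7\right) 70 = \left(138 - 7\right) 70 = 131 \cdot 70 = 9170$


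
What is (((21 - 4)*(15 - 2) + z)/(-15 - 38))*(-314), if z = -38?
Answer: 57462/53 ≈ 1084.2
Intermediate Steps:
(((21 - 4)*(15 - 2) + z)/(-15 - 38))*(-314) = (((21 - 4)*(15 - 2) - 38)/(-15 - 38))*(-314) = ((17*13 - 38)/(-53))*(-314) = ((221 - 38)*(-1/53))*(-314) = (183*(-1/53))*(-314) = -183/53*(-314) = 57462/53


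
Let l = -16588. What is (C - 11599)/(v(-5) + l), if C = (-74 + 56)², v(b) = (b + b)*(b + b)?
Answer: 11275/16488 ≈ 0.68383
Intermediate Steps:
v(b) = 4*b² (v(b) = (2*b)*(2*b) = 4*b²)
C = 324 (C = (-18)² = 324)
(C - 11599)/(v(-5) + l) = (324 - 11599)/(4*(-5)² - 16588) = -11275/(4*25 - 16588) = -11275/(100 - 16588) = -11275/(-16488) = -11275*(-1/16488) = 11275/16488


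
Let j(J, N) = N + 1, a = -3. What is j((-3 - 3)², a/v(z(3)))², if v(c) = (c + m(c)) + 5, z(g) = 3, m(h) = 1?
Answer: 4/9 ≈ 0.44444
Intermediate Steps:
v(c) = 6 + c (v(c) = (c + 1) + 5 = (1 + c) + 5 = 6 + c)
j(J, N) = 1 + N
j((-3 - 3)², a/v(z(3)))² = (1 - 3/(6 + 3))² = (1 - 3/9)² = (1 - 3*⅑)² = (1 - ⅓)² = (⅔)² = 4/9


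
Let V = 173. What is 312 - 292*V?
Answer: -50204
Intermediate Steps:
312 - 292*V = 312 - 292*173 = 312 - 50516 = -50204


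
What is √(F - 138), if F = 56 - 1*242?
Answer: 18*I ≈ 18.0*I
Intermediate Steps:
F = -186 (F = 56 - 242 = -186)
√(F - 138) = √(-186 - 138) = √(-324) = 18*I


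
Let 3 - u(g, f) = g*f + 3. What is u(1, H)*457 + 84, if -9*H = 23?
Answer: 11267/9 ≈ 1251.9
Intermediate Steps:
H = -23/9 (H = -1/9*23 = -23/9 ≈ -2.5556)
u(g, f) = -f*g (u(g, f) = 3 - (g*f + 3) = 3 - (f*g + 3) = 3 - (3 + f*g) = 3 + (-3 - f*g) = -f*g)
u(1, H)*457 + 84 = -1*(-23/9)*1*457 + 84 = (23/9)*457 + 84 = 10511/9 + 84 = 11267/9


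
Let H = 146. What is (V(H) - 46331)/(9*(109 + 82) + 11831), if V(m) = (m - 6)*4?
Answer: -45771/13550 ≈ -3.3779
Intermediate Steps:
V(m) = -24 + 4*m (V(m) = (-6 + m)*4 = -24 + 4*m)
(V(H) - 46331)/(9*(109 + 82) + 11831) = ((-24 + 4*146) - 46331)/(9*(109 + 82) + 11831) = ((-24 + 584) - 46331)/(9*191 + 11831) = (560 - 46331)/(1719 + 11831) = -45771/13550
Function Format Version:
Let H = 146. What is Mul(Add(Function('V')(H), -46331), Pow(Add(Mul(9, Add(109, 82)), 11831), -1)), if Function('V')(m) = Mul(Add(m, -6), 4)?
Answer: Rational(-45771, 13550) ≈ -3.3779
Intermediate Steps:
Function('V')(m) = Add(-24, Mul(4, m)) (Function('V')(m) = Mul(Add(-6, m), 4) = Add(-24, Mul(4, m)))
Mul(Add(Function('V')(H), -46331), Pow(Add(Mul(9, Add(109, 82)), 11831), -1)) = Mul(Add(Add(-24, Mul(4, 146)), -46331), Pow(Add(Mul(9, Add(109, 82)), 11831), -1)) = Mul(Add(Add(-24, 584), -46331), Pow(Add(Mul(9, 191), 11831), -1)) = Mul(Add(560, -46331), Pow(Add(1719, 11831), -1)) = Mul(-45771, Pow(13550, -1)) = Mul(-45771, Rational(1, 13550)) = Rational(-45771, 13550)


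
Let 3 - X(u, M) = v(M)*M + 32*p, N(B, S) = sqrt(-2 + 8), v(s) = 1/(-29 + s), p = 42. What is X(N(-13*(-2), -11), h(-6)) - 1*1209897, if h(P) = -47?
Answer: -92054135/76 ≈ -1.2112e+6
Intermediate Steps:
N(B, S) = sqrt(6)
X(u, M) = -1341 - M/(-29 + M) (X(u, M) = 3 - (M/(-29 + M) + 32*42) = 3 - (M/(-29 + M) + 1344) = 3 - (1344 + M/(-29 + M)) = 3 + (-1344 - M/(-29 + M)) = -1341 - M/(-29 + M))
X(N(-13*(-2), -11), h(-6)) - 1*1209897 = (38889 - 1342*(-47))/(-29 - 47) - 1*1209897 = (38889 + 63074)/(-76) - 1209897 = -1/76*101963 - 1209897 = -101963/76 - 1209897 = -92054135/76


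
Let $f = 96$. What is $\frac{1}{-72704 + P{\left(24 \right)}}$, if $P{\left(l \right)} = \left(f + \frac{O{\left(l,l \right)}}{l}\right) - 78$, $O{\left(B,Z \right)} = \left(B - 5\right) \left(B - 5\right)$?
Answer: $- \frac{24}{1744103} \approx -1.3761 \cdot 10^{-5}$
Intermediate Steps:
$O{\left(B,Z \right)} = \left(-5 + B\right)^{2}$ ($O{\left(B,Z \right)} = \left(-5 + B\right) \left(-5 + B\right) = \left(-5 + B\right)^{2}$)
$P{\left(l \right)} = 18 + \frac{\left(-5 + l\right)^{2}}{l}$ ($P{\left(l \right)} = \left(96 + \frac{\left(-5 + l\right)^{2}}{l}\right) - 78 = 18 + \frac{\left(-5 + l\right)^{2}}{l}$)
$\frac{1}{-72704 + P{\left(24 \right)}} = \frac{1}{-72704 + \left(18 + \frac{\left(-5 + 24\right)^{2}}{24}\right)} = \frac{1}{-72704 + \left(18 + \frac{19^{2}}{24}\right)} = \frac{1}{-72704 + \left(18 + \frac{1}{24} \cdot 361\right)} = \frac{1}{-72704 + \left(18 + \frac{361}{24}\right)} = \frac{1}{-72704 + \frac{793}{24}} = \frac{1}{- \frac{1744103}{24}} = - \frac{24}{1744103}$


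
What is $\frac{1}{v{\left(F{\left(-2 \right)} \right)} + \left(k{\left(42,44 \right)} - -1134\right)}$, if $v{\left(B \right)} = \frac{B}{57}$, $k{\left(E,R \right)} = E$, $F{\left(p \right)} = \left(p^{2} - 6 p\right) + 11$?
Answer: $\frac{19}{22353} \approx 0.00085$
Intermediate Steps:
$F{\left(p \right)} = 11 + p^{2} - 6 p$
$v{\left(B \right)} = \frac{B}{57}$ ($v{\left(B \right)} = B \frac{1}{57} = \frac{B}{57}$)
$\frac{1}{v{\left(F{\left(-2 \right)} \right)} + \left(k{\left(42,44 \right)} - -1134\right)} = \frac{1}{\frac{11 + \left(-2\right)^{2} - -12}{57} + \left(42 - -1134\right)} = \frac{1}{\frac{11 + 4 + 12}{57} + \left(42 + 1134\right)} = \frac{1}{\frac{1}{57} \cdot 27 + 1176} = \frac{1}{\frac{9}{19} + 1176} = \frac{1}{\frac{22353}{19}} = \frac{19}{22353}$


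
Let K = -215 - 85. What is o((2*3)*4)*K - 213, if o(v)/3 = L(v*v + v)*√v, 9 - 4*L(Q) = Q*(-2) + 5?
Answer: -213 - 541800*√6 ≈ -1.3273e+6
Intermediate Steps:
L(Q) = 1 + Q/2 (L(Q) = 9/4 - (Q*(-2) + 5)/4 = 9/4 - (-2*Q + 5)/4 = 9/4 - (5 - 2*Q)/4 = 9/4 + (-5/4 + Q/2) = 1 + Q/2)
o(v) = 3*√v*(1 + v/2 + v²/2) (o(v) = 3*((1 + (v*v + v)/2)*√v) = 3*((1 + (v² + v)/2)*√v) = 3*((1 + (v + v²)/2)*√v) = 3*((1 + (v/2 + v²/2))*√v) = 3*((1 + v/2 + v²/2)*√v) = 3*(√v*(1 + v/2 + v²/2)) = 3*√v*(1 + v/2 + v²/2))
K = -300
o((2*3)*4)*K - 213 = (3*√((2*3)*4)*(2 + ((2*3)*4)*(1 + (2*3)*4))/2)*(-300) - 213 = (3*√(6*4)*(2 + (6*4)*(1 + 6*4))/2)*(-300) - 213 = (3*√24*(2 + 24*(1 + 24))/2)*(-300) - 213 = (3*(2*√6)*(2 + 24*25)/2)*(-300) - 213 = (3*(2*√6)*(2 + 600)/2)*(-300) - 213 = ((3/2)*(2*√6)*602)*(-300) - 213 = (1806*√6)*(-300) - 213 = -541800*√6 - 213 = -213 - 541800*√6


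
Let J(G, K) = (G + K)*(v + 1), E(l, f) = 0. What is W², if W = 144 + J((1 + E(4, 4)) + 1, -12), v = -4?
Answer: 30276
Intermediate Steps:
J(G, K) = -3*G - 3*K (J(G, K) = (G + K)*(-4 + 1) = (G + K)*(-3) = -3*G - 3*K)
W = 174 (W = 144 + (-3*((1 + 0) + 1) - 3*(-12)) = 144 + (-3*(1 + 1) + 36) = 144 + (-3*2 + 36) = 144 + (-6 + 36) = 144 + 30 = 174)
W² = 174² = 30276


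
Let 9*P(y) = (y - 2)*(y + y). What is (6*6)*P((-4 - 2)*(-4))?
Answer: 4224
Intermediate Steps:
P(y) = 2*y*(-2 + y)/9 (P(y) = ((y - 2)*(y + y))/9 = ((-2 + y)*(2*y))/9 = (2*y*(-2 + y))/9 = 2*y*(-2 + y)/9)
(6*6)*P((-4 - 2)*(-4)) = (6*6)*(2*((-4 - 2)*(-4))*(-2 + (-4 - 2)*(-4))/9) = 36*(2*(-6*(-4))*(-2 - 6*(-4))/9) = 36*((2/9)*24*(-2 + 24)) = 36*((2/9)*24*22) = 36*(352/3) = 4224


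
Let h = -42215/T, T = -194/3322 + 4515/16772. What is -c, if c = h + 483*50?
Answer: 147745167590/838933 ≈ 1.7611e+5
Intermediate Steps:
T = 838933/3979756 (T = -194*1/3322 + 4515*(1/16772) = -97/1661 + 645/2396 = 838933/3979756 ≈ 0.21080)
h = -168005399540/838933 (h = -42215/838933/3979756 = -42215*3979756/838933 = -168005399540/838933 ≈ -2.0026e+5)
c = -147745167590/838933 (c = -168005399540/838933 + 483*50 = -168005399540/838933 + 24150 = -147745167590/838933 ≈ -1.7611e+5)
-c = -1*(-147745167590/838933) = 147745167590/838933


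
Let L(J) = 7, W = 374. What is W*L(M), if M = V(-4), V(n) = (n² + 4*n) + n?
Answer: 2618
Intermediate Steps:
V(n) = n² + 5*n
M = -4 (M = -4*(5 - 4) = -4*1 = -4)
W*L(M) = 374*7 = 2618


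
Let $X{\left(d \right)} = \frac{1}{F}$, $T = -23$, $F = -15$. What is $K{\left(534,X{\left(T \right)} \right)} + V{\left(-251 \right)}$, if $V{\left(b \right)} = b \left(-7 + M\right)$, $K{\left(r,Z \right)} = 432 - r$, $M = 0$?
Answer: $1655$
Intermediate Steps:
$X{\left(d \right)} = - \frac{1}{15}$ ($X{\left(d \right)} = \frac{1}{-15} = - \frac{1}{15}$)
$V{\left(b \right)} = - 7 b$ ($V{\left(b \right)} = b \left(-7 + 0\right) = b \left(-7\right) = - 7 b$)
$K{\left(534,X{\left(T \right)} \right)} + V{\left(-251 \right)} = \left(432 - 534\right) - -1757 = \left(432 - 534\right) + 1757 = -102 + 1757 = 1655$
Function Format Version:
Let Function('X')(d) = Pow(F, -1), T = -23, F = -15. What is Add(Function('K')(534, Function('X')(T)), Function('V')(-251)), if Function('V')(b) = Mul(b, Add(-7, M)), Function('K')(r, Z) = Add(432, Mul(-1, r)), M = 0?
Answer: 1655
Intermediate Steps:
Function('X')(d) = Rational(-1, 15) (Function('X')(d) = Pow(-15, -1) = Rational(-1, 15))
Function('V')(b) = Mul(-7, b) (Function('V')(b) = Mul(b, Add(-7, 0)) = Mul(b, -7) = Mul(-7, b))
Add(Function('K')(534, Function('X')(T)), Function('V')(-251)) = Add(Add(432, Mul(-1, 534)), Mul(-7, -251)) = Add(Add(432, -534), 1757) = Add(-102, 1757) = 1655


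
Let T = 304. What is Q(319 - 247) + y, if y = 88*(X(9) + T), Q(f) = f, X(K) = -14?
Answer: 25592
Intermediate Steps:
y = 25520 (y = 88*(-14 + 304) = 88*290 = 25520)
Q(319 - 247) + y = (319 - 247) + 25520 = 72 + 25520 = 25592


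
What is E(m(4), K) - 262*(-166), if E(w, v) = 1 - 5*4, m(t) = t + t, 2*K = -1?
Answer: 43473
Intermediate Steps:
K = -1/2 (K = (1/2)*(-1) = -1/2 ≈ -0.50000)
m(t) = 2*t
E(w, v) = -19 (E(w, v) = 1 - 20 = -19)
E(m(4), K) - 262*(-166) = -19 - 262*(-166) = -19 + 43492 = 43473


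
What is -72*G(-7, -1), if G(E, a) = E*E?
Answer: -3528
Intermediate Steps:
G(E, a) = E²
-72*G(-7, -1) = -72*(-7)² = -72*49 = -3528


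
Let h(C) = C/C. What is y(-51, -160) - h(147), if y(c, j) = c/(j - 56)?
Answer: -55/72 ≈ -0.76389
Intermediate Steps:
y(c, j) = c/(-56 + j)
h(C) = 1
y(-51, -160) - h(147) = -51/(-56 - 160) - 1*1 = -51/(-216) - 1 = -51*(-1/216) - 1 = 17/72 - 1 = -55/72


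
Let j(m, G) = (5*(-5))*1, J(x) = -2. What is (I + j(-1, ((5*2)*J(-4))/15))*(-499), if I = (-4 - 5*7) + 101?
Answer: -18463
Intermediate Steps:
I = 62 (I = (-4 - 35) + 101 = -39 + 101 = 62)
j(m, G) = -25 (j(m, G) = -25*1 = -25)
(I + j(-1, ((5*2)*J(-4))/15))*(-499) = (62 - 25)*(-499) = 37*(-499) = -18463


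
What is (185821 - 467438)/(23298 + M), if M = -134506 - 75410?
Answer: 281617/186618 ≈ 1.5091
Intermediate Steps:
M = -209916
(185821 - 467438)/(23298 + M) = (185821 - 467438)/(23298 - 209916) = -281617/(-186618) = -281617*(-1/186618) = 281617/186618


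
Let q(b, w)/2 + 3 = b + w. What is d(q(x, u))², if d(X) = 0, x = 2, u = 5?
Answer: 0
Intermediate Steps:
q(b, w) = -6 + 2*b + 2*w (q(b, w) = -6 + 2*(b + w) = -6 + (2*b + 2*w) = -6 + 2*b + 2*w)
d(q(x, u))² = 0² = 0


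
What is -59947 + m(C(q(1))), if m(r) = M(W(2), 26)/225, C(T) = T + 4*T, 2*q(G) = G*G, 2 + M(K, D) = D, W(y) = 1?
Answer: -4496017/75 ≈ -59947.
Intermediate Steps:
M(K, D) = -2 + D
q(G) = G²/2 (q(G) = (G*G)/2 = G²/2)
C(T) = 5*T
m(r) = 8/75 (m(r) = (-2 + 26)/225 = 24*(1/225) = 8/75)
-59947 + m(C(q(1))) = -59947 + 8/75 = -4496017/75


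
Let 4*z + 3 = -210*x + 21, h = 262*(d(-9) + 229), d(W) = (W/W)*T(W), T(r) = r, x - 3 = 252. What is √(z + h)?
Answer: √44257 ≈ 210.37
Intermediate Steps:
x = 255 (x = 3 + 252 = 255)
d(W) = W (d(W) = (W/W)*W = 1*W = W)
h = 57640 (h = 262*(-9 + 229) = 262*220 = 57640)
z = -13383 (z = -¾ + (-210*255 + 21)/4 = -¾ + (-53550 + 21)/4 = -¾ + (¼)*(-53529) = -¾ - 53529/4 = -13383)
√(z + h) = √(-13383 + 57640) = √44257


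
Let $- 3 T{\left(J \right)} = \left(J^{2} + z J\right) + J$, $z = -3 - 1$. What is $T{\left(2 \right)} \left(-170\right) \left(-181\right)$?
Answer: $\frac{61540}{3} \approx 20513.0$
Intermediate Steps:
$z = -4$ ($z = -3 - 1 = -4$)
$T{\left(J \right)} = J - \frac{J^{2}}{3}$ ($T{\left(J \right)} = - \frac{\left(J^{2} - 4 J\right) + J}{3} = - \frac{J^{2} - 3 J}{3} = J - \frac{J^{2}}{3}$)
$T{\left(2 \right)} \left(-170\right) \left(-181\right) = \frac{1}{3} \cdot 2 \left(3 - 2\right) \left(-170\right) \left(-181\right) = \frac{1}{3} \cdot 2 \cdot 1 \left(-170\right) \left(-181\right) = \frac{2}{3} \left(-170\right) \left(-181\right) = \left(- \frac{340}{3}\right) \left(-181\right) = \frac{61540}{3}$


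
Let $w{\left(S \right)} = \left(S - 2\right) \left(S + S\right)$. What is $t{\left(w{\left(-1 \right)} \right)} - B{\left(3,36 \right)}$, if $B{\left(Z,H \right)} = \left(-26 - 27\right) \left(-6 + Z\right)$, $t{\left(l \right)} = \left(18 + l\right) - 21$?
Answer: $-156$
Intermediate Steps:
$w{\left(S \right)} = 2 S \left(-2 + S\right)$ ($w{\left(S \right)} = \left(-2 + S\right) 2 S = 2 S \left(-2 + S\right)$)
$t{\left(l \right)} = -3 + l$
$B{\left(Z,H \right)} = 318 - 53 Z$ ($B{\left(Z,H \right)} = - 53 \left(-6 + Z\right) = 318 - 53 Z$)
$t{\left(w{\left(-1 \right)} \right)} - B{\left(3,36 \right)} = \left(-3 + 2 \left(-1\right) \left(-2 - 1\right)\right) - \left(318 - 159\right) = \left(-3 + 2 \left(-1\right) \left(-3\right)\right) - \left(318 - 159\right) = \left(-3 + 6\right) - 159 = 3 - 159 = -156$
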